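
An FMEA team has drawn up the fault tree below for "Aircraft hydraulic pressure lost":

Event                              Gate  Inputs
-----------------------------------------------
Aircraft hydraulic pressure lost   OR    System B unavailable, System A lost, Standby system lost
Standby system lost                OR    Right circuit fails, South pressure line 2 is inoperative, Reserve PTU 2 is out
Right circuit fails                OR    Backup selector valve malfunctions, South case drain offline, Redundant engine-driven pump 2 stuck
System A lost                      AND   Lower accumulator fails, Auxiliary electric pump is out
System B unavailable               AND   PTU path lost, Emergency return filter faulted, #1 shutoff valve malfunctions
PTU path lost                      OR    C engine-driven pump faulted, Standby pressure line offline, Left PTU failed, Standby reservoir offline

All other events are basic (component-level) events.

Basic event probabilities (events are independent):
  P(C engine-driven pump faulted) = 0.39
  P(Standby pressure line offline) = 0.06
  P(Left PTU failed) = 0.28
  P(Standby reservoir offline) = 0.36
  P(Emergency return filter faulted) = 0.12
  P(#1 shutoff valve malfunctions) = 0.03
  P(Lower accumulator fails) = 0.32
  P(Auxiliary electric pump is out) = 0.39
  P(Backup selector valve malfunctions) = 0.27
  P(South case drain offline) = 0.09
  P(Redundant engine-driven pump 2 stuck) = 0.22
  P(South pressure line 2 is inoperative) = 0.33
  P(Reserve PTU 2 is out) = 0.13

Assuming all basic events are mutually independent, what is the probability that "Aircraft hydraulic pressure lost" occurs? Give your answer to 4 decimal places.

P(PTU path lost) [OR] = 1 − (1−0.39) × (1−0.06) × (1−0.28) × (1−0.36) = 0.735777
P(System B unavailable) [AND] = 0.735777 × 0.12 × 0.03 = 0.002649
P(System A lost) [AND] = 0.32 × 0.39 = 0.124800
P(Right circuit fails) [OR] = 1 − (1−0.27) × (1−0.09) × (1−0.22) = 0.481846
P(Standby system lost) [OR] = 1 − (1−0.481846) × (1−0.33) × (1−0.13) = 0.697968
P(Aircraft hydraulic pressure lost) [OR] = 1 − (1−0.002649) × (1−0.124800) × (1−0.697968) = 0.736362
Rounded to 4 decimal places: P(Aircraft hydraulic pressure lost) ≈ 0.7364.

0.7364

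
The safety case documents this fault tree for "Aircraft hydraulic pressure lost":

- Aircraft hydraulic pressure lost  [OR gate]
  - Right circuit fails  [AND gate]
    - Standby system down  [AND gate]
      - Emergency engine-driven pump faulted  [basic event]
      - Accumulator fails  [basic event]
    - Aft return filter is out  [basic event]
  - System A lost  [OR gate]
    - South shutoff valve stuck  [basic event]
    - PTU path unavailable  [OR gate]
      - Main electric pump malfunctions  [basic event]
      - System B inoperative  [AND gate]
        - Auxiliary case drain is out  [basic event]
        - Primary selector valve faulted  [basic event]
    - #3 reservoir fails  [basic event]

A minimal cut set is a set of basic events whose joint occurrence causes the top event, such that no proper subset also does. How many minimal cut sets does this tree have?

5

Standby system down [AND]: one cut set from each child combined → 1 × 1 = 1 cut set(s).
Right circuit fails [AND]: one cut set from each child combined → 1 × 1 = 1 cut set(s).
System B inoperative [AND]: one cut set from each child combined → 1 × 1 = 1 cut set(s).
PTU path unavailable [OR]: union of children's cut sets → 2 cut set(s).
System A lost [OR]: union of children's cut sets → 4 cut set(s).
Aircraft hydraulic pressure lost [OR]: union of children's cut sets → 5 cut set(s).
Minimal cut sets: {Accumulator fails, Aft return filter is out, Emergency engine-driven pump faulted}; {South shutoff valve stuck}; {Main electric pump malfunctions}; {Auxiliary case drain is out, Primary selector valve faulted}; {#3 reservoir fails}.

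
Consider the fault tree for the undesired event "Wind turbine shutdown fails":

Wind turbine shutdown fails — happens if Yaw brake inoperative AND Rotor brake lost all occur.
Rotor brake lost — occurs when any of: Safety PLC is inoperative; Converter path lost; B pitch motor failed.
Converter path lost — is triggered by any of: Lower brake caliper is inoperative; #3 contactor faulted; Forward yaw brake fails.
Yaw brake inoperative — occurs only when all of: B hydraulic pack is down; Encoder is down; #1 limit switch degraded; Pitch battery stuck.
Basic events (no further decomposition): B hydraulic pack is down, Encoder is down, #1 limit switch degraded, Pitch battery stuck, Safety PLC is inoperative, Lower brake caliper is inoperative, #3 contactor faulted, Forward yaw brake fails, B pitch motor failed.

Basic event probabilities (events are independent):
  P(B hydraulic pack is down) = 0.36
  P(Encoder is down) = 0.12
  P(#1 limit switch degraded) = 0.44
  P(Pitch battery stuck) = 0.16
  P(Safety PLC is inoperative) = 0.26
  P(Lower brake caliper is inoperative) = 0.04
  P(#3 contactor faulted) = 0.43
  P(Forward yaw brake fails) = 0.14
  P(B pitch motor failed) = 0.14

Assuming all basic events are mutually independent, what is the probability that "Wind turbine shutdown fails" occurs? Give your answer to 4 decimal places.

0.0021

P(Yaw brake inoperative) [AND] = 0.36 × 0.12 × 0.44 × 0.16 = 0.003041
P(Converter path lost) [OR] = 1 − (1−0.04) × (1−0.43) × (1−0.14) = 0.529408
P(Rotor brake lost) [OR] = 1 − (1−0.26) × (1−0.529408) × (1−0.14) = 0.700515
P(Wind turbine shutdown fails) [AND] = 0.003041 × 0.700515 = 0.002130
Rounded to 4 decimal places: P(Wind turbine shutdown fails) ≈ 0.0021.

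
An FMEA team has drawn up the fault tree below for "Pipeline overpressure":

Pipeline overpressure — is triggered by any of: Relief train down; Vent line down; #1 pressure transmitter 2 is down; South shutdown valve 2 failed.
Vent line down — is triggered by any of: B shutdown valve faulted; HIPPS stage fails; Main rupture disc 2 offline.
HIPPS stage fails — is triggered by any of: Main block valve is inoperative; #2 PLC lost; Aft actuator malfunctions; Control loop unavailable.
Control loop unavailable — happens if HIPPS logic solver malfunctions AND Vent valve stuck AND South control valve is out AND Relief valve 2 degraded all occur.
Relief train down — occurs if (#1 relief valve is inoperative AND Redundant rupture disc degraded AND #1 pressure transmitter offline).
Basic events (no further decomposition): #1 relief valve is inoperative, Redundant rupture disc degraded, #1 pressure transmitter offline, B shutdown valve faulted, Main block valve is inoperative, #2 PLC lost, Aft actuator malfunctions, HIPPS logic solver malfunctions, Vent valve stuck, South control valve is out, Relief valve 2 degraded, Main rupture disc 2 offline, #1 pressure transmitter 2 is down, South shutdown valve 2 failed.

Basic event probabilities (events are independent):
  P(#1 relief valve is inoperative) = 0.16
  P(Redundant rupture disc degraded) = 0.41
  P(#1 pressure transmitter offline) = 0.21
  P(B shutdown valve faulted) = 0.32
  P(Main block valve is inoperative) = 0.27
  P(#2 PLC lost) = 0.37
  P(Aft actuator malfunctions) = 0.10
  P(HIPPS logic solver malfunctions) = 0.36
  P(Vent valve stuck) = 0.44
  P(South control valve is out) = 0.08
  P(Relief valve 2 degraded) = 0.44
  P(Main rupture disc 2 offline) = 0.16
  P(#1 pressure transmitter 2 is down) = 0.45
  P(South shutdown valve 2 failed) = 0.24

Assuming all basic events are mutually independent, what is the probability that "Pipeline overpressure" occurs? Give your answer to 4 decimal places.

P(Relief train down) [AND] = 0.16 × 0.41 × 0.21 = 0.013776
P(Control loop unavailable) [AND] = 0.36 × 0.44 × 0.08 × 0.44 = 0.005576
P(HIPPS stage fails) [OR] = 1 − (1−0.27) × (1−0.37) × (1−0.10) × (1−0.005576) = 0.588398
P(Vent line down) [OR] = 1 − (1−0.32) × (1−0.588398) × (1−0.16) = 0.764893
P(Pipeline overpressure) [OR] = 1 − (1−0.013776) × (1−0.764893) × (1−0.45) × (1−0.24) = 0.903079
Rounded to 4 decimal places: P(Pipeline overpressure) ≈ 0.9031.

0.9031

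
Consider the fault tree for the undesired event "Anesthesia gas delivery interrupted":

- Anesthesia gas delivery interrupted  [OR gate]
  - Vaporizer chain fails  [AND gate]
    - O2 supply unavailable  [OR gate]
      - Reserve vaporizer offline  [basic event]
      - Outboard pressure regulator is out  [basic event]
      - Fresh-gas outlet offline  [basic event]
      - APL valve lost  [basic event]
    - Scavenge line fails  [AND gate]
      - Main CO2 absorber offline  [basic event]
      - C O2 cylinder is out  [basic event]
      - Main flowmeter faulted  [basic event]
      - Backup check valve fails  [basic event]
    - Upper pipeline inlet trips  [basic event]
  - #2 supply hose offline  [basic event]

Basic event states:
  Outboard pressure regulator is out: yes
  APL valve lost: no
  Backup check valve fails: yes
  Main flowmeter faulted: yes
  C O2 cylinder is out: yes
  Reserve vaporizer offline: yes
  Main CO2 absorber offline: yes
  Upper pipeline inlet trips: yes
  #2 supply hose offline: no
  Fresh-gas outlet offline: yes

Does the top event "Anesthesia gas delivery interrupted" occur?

Yes

O2 supply unavailable [OR]: Reserve vaporizer offline=occurs, Outboard pressure regulator is out=occurs, Fresh-gas outlet offline=occurs, APL valve lost=not → at least one input occurs → occurs.
Scavenge line fails [AND]: Main CO2 absorber offline=occurs, C O2 cylinder is out=occurs, Main flowmeter faulted=occurs, Backup check valve fails=occurs → all inputs occur → occurs.
Vaporizer chain fails [AND]: O2 supply unavailable=occurs, Scavenge line fails=occurs, Upper pipeline inlet trips=occurs → all inputs occur → occurs.
Anesthesia gas delivery interrupted [OR]: Vaporizer chain fails=occurs, #2 supply hose offline=not → at least one input occurs → occurs.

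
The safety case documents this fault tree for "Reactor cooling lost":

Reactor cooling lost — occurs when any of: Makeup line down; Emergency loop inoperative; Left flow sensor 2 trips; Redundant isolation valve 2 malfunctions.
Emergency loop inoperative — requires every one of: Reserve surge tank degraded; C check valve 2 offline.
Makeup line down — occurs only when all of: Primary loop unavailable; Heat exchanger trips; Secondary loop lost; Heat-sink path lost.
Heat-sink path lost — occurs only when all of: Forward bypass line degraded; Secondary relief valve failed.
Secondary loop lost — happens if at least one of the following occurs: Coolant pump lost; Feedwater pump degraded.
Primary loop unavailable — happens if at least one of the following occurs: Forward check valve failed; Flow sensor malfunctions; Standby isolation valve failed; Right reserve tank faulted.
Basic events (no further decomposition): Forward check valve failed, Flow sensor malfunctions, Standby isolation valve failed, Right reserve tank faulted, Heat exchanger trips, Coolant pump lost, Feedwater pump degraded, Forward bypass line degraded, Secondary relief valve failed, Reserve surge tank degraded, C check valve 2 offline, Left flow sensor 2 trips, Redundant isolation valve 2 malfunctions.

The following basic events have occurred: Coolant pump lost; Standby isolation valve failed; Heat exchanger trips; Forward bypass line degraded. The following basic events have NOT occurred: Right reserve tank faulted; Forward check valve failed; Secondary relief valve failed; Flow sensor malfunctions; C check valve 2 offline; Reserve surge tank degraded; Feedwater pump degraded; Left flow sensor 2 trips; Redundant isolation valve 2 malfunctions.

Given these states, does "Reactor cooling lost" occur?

No

Primary loop unavailable [OR]: Forward check valve failed=not, Flow sensor malfunctions=not, Standby isolation valve failed=occurs, Right reserve tank faulted=not → at least one input occurs → occurs.
Secondary loop lost [OR]: Coolant pump lost=occurs, Feedwater pump degraded=not → at least one input occurs → occurs.
Heat-sink path lost [AND]: Forward bypass line degraded=occurs, Secondary relief valve failed=not → not all inputs occur → does not occur.
Makeup line down [AND]: Primary loop unavailable=occurs, Heat exchanger trips=occurs, Secondary loop lost=occurs, Heat-sink path lost=not → not all inputs occur → does not occur.
Emergency loop inoperative [AND]: Reserve surge tank degraded=not, C check valve 2 offline=not → not all inputs occur → does not occur.
Reactor cooling lost [OR]: Makeup line down=not, Emergency loop inoperative=not, Left flow sensor 2 trips=not, Redundant isolation valve 2 malfunctions=not → no input occurs → does not occur.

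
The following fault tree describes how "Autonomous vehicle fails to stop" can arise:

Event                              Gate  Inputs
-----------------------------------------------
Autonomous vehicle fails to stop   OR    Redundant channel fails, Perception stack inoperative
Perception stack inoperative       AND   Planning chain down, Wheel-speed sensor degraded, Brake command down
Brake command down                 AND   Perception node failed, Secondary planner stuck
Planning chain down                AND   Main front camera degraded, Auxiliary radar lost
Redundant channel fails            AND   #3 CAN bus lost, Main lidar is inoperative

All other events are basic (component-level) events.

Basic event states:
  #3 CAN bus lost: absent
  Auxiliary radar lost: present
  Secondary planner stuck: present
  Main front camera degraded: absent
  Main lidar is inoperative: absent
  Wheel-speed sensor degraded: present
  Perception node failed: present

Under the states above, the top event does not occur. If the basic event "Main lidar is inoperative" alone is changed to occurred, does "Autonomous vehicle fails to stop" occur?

No

Counterfactual: set "Main lidar is inoperative" to occurred.
Redundant channel fails [AND]: #3 CAN bus lost=not, Main lidar is inoperative=occurs → not all inputs occur → does not occur.
Planning chain down [AND]: Main front camera degraded=not, Auxiliary radar lost=occurs → not all inputs occur → does not occur.
Brake command down [AND]: Perception node failed=occurs, Secondary planner stuck=occurs → all inputs occur → occurs.
Perception stack inoperative [AND]: Planning chain down=not, Wheel-speed sensor degraded=occurs, Brake command down=occurs → not all inputs occur → does not occur.
Autonomous vehicle fails to stop [OR]: Redundant channel fails=not, Perception stack inoperative=not → no input occurs → does not occur.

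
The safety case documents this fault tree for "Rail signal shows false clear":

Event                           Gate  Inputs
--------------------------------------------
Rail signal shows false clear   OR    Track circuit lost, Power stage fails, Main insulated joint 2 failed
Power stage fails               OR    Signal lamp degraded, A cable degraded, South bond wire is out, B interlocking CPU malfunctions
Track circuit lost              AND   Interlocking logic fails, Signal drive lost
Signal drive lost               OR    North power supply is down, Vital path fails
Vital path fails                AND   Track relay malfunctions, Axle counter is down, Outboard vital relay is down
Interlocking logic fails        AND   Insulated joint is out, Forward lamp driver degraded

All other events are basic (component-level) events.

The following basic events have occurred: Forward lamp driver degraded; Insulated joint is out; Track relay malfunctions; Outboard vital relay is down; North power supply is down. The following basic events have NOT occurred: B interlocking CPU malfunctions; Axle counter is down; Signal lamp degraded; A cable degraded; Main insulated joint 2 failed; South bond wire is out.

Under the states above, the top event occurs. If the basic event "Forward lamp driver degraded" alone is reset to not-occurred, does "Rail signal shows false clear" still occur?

No

Counterfactual: set "Forward lamp driver degraded" to not occurred.
Interlocking logic fails [AND]: Insulated joint is out=occurs, Forward lamp driver degraded=not → not all inputs occur → does not occur.
Vital path fails [AND]: Track relay malfunctions=occurs, Axle counter is down=not, Outboard vital relay is down=occurs → not all inputs occur → does not occur.
Signal drive lost [OR]: North power supply is down=occurs, Vital path fails=not → at least one input occurs → occurs.
Track circuit lost [AND]: Interlocking logic fails=not, Signal drive lost=occurs → not all inputs occur → does not occur.
Power stage fails [OR]: Signal lamp degraded=not, A cable degraded=not, South bond wire is out=not, B interlocking CPU malfunctions=not → no input occurs → does not occur.
Rail signal shows false clear [OR]: Track circuit lost=not, Power stage fails=not, Main insulated joint 2 failed=not → no input occurs → does not occur.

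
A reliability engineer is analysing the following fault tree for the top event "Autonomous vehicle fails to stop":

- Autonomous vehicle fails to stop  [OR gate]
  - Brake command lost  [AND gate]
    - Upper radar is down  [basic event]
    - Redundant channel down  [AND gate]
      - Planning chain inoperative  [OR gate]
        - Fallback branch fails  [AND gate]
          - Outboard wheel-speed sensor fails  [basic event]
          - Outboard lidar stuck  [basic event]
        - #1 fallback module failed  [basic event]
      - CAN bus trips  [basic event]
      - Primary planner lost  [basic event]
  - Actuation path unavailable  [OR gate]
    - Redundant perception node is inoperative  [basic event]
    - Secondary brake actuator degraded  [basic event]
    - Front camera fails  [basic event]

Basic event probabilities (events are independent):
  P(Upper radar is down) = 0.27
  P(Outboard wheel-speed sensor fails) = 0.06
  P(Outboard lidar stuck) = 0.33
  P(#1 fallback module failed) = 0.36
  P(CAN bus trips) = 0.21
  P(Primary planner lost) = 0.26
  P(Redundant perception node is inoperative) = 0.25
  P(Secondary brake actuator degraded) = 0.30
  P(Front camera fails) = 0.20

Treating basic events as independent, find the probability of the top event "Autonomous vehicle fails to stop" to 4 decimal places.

0.5823

P(Fallback branch fails) [AND] = 0.06 × 0.33 = 0.019800
P(Planning chain inoperative) [OR] = 1 − (1−0.019800) × (1−0.36) = 0.372672
P(Redundant channel down) [AND] = 0.372672 × 0.21 × 0.26 = 0.020348
P(Brake command lost) [AND] = 0.27 × 0.020348 = 0.005494
P(Actuation path unavailable) [OR] = 1 − (1−0.25) × (1−0.30) × (1−0.20) = 0.580000
P(Autonomous vehicle fails to stop) [OR] = 1 − (1−0.005494) × (1−0.580000) = 0.582307
Rounded to 4 decimal places: P(Autonomous vehicle fails to stop) ≈ 0.5823.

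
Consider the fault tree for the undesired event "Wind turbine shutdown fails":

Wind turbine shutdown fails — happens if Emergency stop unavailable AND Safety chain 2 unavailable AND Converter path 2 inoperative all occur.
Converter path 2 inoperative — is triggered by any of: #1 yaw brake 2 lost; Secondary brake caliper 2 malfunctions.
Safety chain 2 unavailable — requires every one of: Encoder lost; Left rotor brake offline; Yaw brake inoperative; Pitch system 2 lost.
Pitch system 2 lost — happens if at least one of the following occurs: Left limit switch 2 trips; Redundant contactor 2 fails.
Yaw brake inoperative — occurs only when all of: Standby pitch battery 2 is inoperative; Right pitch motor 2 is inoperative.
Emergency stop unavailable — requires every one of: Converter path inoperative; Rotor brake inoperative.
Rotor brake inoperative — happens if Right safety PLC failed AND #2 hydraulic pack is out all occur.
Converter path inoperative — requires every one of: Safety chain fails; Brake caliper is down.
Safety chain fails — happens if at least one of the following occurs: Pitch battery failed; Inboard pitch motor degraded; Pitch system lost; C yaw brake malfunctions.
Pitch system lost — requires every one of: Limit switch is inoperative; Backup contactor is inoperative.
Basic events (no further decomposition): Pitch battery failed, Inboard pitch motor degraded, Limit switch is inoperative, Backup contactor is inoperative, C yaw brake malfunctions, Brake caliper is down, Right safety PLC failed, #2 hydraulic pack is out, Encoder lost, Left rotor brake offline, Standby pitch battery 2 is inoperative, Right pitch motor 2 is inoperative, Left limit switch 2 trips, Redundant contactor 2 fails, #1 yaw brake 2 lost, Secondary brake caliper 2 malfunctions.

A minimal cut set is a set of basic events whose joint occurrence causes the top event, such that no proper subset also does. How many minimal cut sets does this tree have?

16

Pitch system lost [AND]: one cut set from each child combined → 1 × 1 = 1 cut set(s).
Safety chain fails [OR]: union of children's cut sets → 4 cut set(s).
Converter path inoperative [AND]: one cut set from each child combined → 4 × 1 = 4 cut set(s).
Rotor brake inoperative [AND]: one cut set from each child combined → 1 × 1 = 1 cut set(s).
Emergency stop unavailable [AND]: one cut set from each child combined → 4 × 1 = 4 cut set(s).
Yaw brake inoperative [AND]: one cut set from each child combined → 1 × 1 = 1 cut set(s).
Pitch system 2 lost [OR]: union of children's cut sets → 2 cut set(s).
Safety chain 2 unavailable [AND]: one cut set from each child combined → 1 × 1 × 1 × 2 = 2 cut set(s).
Converter path 2 inoperative [OR]: union of children's cut sets → 2 cut set(s).
Wind turbine shutdown fails [AND]: one cut set from each child combined → 4 × 2 × 2 = 16 cut set(s).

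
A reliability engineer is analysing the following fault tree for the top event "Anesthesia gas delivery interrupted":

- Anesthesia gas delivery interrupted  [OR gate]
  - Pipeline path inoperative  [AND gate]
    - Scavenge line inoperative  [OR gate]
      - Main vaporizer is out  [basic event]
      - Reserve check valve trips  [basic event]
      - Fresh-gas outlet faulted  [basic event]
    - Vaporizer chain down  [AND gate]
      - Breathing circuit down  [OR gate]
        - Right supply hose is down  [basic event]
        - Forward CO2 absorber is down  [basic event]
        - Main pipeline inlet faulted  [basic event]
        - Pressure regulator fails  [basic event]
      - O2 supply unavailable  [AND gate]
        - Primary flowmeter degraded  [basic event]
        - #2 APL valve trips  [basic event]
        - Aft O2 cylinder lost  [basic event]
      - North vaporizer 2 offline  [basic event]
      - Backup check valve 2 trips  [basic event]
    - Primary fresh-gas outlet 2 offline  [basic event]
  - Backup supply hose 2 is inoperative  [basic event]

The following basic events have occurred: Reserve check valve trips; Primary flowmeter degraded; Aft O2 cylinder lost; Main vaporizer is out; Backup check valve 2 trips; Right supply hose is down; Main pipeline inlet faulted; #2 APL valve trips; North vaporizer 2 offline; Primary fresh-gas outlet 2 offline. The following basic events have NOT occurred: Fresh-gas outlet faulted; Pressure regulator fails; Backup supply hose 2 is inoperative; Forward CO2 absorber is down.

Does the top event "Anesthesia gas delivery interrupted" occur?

Yes

Scavenge line inoperative [OR]: Main vaporizer is out=occurs, Reserve check valve trips=occurs, Fresh-gas outlet faulted=not → at least one input occurs → occurs.
Breathing circuit down [OR]: Right supply hose is down=occurs, Forward CO2 absorber is down=not, Main pipeline inlet faulted=occurs, Pressure regulator fails=not → at least one input occurs → occurs.
O2 supply unavailable [AND]: Primary flowmeter degraded=occurs, #2 APL valve trips=occurs, Aft O2 cylinder lost=occurs → all inputs occur → occurs.
Vaporizer chain down [AND]: Breathing circuit down=occurs, O2 supply unavailable=occurs, North vaporizer 2 offline=occurs, Backup check valve 2 trips=occurs → all inputs occur → occurs.
Pipeline path inoperative [AND]: Scavenge line inoperative=occurs, Vaporizer chain down=occurs, Primary fresh-gas outlet 2 offline=occurs → all inputs occur → occurs.
Anesthesia gas delivery interrupted [OR]: Pipeline path inoperative=occurs, Backup supply hose 2 is inoperative=not → at least one input occurs → occurs.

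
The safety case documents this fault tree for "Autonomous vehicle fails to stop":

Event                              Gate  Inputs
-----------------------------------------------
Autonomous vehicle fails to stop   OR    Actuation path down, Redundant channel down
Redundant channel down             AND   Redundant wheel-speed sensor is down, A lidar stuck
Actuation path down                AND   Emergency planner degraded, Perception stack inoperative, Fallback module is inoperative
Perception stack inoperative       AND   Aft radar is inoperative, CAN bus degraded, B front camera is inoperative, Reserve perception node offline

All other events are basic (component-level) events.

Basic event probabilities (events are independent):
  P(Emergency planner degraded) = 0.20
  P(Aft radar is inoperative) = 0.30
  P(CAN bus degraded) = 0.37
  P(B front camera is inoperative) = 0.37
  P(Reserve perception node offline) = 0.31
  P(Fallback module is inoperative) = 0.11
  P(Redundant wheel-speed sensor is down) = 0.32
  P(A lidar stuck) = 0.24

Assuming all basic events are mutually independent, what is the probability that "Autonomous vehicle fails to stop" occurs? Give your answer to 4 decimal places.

0.0771

P(Perception stack inoperative) [AND] = 0.30 × 0.37 × 0.37 × 0.31 = 0.012732
P(Actuation path down) [AND] = 0.20 × 0.012732 × 0.11 = 0.000280
P(Redundant channel down) [AND] = 0.32 × 0.24 = 0.076800
P(Autonomous vehicle fails to stop) [OR] = 1 − (1−0.000280) × (1−0.076800) = 0.077058
Rounded to 4 decimal places: P(Autonomous vehicle fails to stop) ≈ 0.0771.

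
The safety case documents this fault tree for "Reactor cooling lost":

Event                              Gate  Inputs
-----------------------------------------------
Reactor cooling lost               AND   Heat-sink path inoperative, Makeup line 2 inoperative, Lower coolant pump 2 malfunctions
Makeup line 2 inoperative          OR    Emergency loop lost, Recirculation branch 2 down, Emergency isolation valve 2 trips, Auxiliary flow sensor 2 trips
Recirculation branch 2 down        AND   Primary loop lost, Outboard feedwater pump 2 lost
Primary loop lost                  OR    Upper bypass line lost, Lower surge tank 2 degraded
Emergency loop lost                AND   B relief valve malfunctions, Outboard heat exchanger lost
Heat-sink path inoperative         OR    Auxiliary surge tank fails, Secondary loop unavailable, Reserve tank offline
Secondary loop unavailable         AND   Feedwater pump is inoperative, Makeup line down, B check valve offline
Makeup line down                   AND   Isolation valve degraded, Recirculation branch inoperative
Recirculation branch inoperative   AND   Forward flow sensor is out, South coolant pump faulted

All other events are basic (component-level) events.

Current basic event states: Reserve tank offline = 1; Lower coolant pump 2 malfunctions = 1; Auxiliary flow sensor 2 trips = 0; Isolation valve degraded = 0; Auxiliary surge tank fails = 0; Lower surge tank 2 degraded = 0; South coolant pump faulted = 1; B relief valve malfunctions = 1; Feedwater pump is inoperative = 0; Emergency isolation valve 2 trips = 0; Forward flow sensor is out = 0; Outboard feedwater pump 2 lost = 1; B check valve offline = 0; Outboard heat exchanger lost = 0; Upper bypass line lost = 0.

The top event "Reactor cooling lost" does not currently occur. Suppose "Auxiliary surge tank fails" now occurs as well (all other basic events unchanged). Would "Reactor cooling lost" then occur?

No

Counterfactual: set "Auxiliary surge tank fails" to occurred.
Recirculation branch inoperative [AND]: Forward flow sensor is out=not, South coolant pump faulted=occurs → not all inputs occur → does not occur.
Makeup line down [AND]: Isolation valve degraded=not, Recirculation branch inoperative=not → not all inputs occur → does not occur.
Secondary loop unavailable [AND]: Feedwater pump is inoperative=not, Makeup line down=not, B check valve offline=not → not all inputs occur → does not occur.
Heat-sink path inoperative [OR]: Auxiliary surge tank fails=occurs, Secondary loop unavailable=not, Reserve tank offline=occurs → at least one input occurs → occurs.
Emergency loop lost [AND]: B relief valve malfunctions=occurs, Outboard heat exchanger lost=not → not all inputs occur → does not occur.
Primary loop lost [OR]: Upper bypass line lost=not, Lower surge tank 2 degraded=not → no input occurs → does not occur.
Recirculation branch 2 down [AND]: Primary loop lost=not, Outboard feedwater pump 2 lost=occurs → not all inputs occur → does not occur.
Makeup line 2 inoperative [OR]: Emergency loop lost=not, Recirculation branch 2 down=not, Emergency isolation valve 2 trips=not, Auxiliary flow sensor 2 trips=not → no input occurs → does not occur.
Reactor cooling lost [AND]: Heat-sink path inoperative=occurs, Makeup line 2 inoperative=not, Lower coolant pump 2 malfunctions=occurs → not all inputs occur → does not occur.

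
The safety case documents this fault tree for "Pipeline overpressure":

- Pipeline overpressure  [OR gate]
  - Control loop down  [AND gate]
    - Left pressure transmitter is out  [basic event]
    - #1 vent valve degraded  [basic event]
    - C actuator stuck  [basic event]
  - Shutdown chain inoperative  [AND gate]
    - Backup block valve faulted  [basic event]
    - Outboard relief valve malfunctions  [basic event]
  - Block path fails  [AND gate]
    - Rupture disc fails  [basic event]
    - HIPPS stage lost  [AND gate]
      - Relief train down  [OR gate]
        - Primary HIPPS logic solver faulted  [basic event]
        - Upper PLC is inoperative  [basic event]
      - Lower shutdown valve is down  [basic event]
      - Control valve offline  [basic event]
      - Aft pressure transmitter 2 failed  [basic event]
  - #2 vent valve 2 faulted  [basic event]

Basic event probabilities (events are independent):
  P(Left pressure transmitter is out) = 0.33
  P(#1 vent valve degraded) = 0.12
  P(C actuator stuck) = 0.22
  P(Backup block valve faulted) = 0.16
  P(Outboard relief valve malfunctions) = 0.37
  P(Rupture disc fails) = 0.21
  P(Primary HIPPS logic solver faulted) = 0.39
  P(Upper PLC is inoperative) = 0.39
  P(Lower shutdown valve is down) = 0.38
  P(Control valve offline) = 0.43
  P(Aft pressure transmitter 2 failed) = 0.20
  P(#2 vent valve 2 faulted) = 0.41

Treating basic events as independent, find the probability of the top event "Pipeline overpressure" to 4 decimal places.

P(Control loop down) [AND] = 0.33 × 0.12 × 0.22 = 0.008712
P(Shutdown chain inoperative) [AND] = 0.16 × 0.37 = 0.059200
P(Relief train down) [OR] = 1 − (1−0.39) × (1−0.39) = 0.627900
P(HIPPS stage lost) [AND] = 0.627900 × 0.38 × 0.43 × 0.20 = 0.020520
P(Block path fails) [AND] = 0.21 × 0.020520 = 0.004309
P(Pipeline overpressure) [OR] = 1 − (1−0.008712) × (1−0.059200) × (1−0.004309) × (1−0.41) = 0.452135
Rounded to 4 decimal places: P(Pipeline overpressure) ≈ 0.4521.

0.4521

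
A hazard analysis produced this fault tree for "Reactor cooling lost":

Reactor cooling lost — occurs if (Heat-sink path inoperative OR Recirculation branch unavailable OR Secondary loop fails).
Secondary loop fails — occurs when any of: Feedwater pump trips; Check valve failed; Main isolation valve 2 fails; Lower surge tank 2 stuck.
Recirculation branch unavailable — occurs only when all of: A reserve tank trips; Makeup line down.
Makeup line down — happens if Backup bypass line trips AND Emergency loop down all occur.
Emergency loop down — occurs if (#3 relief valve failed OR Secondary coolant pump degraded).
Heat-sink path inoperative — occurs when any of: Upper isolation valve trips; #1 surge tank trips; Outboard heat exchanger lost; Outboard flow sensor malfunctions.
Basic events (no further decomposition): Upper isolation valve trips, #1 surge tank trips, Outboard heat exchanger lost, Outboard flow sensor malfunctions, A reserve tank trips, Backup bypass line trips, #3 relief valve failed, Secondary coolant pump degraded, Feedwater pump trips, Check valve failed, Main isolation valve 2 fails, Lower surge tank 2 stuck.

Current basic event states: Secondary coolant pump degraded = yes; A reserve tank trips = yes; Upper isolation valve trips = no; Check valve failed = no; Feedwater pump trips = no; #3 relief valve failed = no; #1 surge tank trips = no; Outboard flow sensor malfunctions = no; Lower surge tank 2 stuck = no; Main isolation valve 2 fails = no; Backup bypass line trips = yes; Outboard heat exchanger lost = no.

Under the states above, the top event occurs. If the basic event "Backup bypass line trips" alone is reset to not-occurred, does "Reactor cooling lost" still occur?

Counterfactual: set "Backup bypass line trips" to not occurred.
Heat-sink path inoperative [OR]: Upper isolation valve trips=not, #1 surge tank trips=not, Outboard heat exchanger lost=not, Outboard flow sensor malfunctions=not → no input occurs → does not occur.
Emergency loop down [OR]: #3 relief valve failed=not, Secondary coolant pump degraded=occurs → at least one input occurs → occurs.
Makeup line down [AND]: Backup bypass line trips=not, Emergency loop down=occurs → not all inputs occur → does not occur.
Recirculation branch unavailable [AND]: A reserve tank trips=occurs, Makeup line down=not → not all inputs occur → does not occur.
Secondary loop fails [OR]: Feedwater pump trips=not, Check valve failed=not, Main isolation valve 2 fails=not, Lower surge tank 2 stuck=not → no input occurs → does not occur.
Reactor cooling lost [OR]: Heat-sink path inoperative=not, Recirculation branch unavailable=not, Secondary loop fails=not → no input occurs → does not occur.

No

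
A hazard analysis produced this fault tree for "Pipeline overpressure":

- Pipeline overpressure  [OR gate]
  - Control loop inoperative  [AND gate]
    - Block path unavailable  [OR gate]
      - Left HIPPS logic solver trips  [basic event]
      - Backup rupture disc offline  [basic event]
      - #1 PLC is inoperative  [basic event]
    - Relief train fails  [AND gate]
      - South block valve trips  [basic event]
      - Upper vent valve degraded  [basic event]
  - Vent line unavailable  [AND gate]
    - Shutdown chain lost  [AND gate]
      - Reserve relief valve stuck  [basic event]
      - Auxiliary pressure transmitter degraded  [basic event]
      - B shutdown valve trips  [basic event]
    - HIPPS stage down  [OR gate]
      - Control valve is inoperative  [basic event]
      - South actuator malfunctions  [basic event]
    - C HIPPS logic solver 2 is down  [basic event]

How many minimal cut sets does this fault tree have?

Block path unavailable [OR]: union of children's cut sets → 3 cut set(s).
Relief train fails [AND]: one cut set from each child combined → 1 × 1 = 1 cut set(s).
Control loop inoperative [AND]: one cut set from each child combined → 3 × 1 = 3 cut set(s).
Shutdown chain lost [AND]: one cut set from each child combined → 1 × 1 × 1 = 1 cut set(s).
HIPPS stage down [OR]: union of children's cut sets → 2 cut set(s).
Vent line unavailable [AND]: one cut set from each child combined → 1 × 2 × 1 = 2 cut set(s).
Pipeline overpressure [OR]: union of children's cut sets → 5 cut set(s).
Minimal cut sets: {Left HIPPS logic solver trips, South block valve trips, Upper vent valve degraded}; {Backup rupture disc offline, South block valve trips, Upper vent valve degraded}; {#1 PLC is inoperative, South block valve trips, Upper vent valve degraded}; {Auxiliary pressure transmitter degraded, B shutdown valve trips, C HIPPS logic solver 2 is down, Control valve is inoperative, Reserve relief valve stuck}; {Auxiliary pressure transmitter degraded, B shutdown valve trips, C HIPPS logic solver 2 is down, Reserve relief valve stuck, South actuator malfunctions}.

5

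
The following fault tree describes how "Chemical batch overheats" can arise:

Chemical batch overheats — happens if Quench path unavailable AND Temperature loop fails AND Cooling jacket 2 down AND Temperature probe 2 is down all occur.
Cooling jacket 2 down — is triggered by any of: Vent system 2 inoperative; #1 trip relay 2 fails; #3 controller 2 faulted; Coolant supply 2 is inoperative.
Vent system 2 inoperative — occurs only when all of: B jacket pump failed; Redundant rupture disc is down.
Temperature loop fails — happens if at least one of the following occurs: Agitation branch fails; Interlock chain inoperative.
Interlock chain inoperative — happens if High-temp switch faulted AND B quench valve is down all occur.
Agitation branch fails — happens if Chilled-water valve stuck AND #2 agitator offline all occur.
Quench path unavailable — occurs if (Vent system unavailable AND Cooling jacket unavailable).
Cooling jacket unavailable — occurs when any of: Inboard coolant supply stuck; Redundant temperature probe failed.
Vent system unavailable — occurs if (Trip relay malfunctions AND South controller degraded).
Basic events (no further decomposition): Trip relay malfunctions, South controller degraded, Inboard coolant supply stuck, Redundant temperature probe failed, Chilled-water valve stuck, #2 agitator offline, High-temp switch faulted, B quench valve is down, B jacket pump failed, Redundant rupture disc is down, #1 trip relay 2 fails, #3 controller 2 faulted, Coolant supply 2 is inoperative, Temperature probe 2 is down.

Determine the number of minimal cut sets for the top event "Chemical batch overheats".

16

Vent system unavailable [AND]: one cut set from each child combined → 1 × 1 = 1 cut set(s).
Cooling jacket unavailable [OR]: union of children's cut sets → 2 cut set(s).
Quench path unavailable [AND]: one cut set from each child combined → 1 × 2 = 2 cut set(s).
Agitation branch fails [AND]: one cut set from each child combined → 1 × 1 = 1 cut set(s).
Interlock chain inoperative [AND]: one cut set from each child combined → 1 × 1 = 1 cut set(s).
Temperature loop fails [OR]: union of children's cut sets → 2 cut set(s).
Vent system 2 inoperative [AND]: one cut set from each child combined → 1 × 1 = 1 cut set(s).
Cooling jacket 2 down [OR]: union of children's cut sets → 4 cut set(s).
Chemical batch overheats [AND]: one cut set from each child combined → 2 × 2 × 4 × 1 = 16 cut set(s).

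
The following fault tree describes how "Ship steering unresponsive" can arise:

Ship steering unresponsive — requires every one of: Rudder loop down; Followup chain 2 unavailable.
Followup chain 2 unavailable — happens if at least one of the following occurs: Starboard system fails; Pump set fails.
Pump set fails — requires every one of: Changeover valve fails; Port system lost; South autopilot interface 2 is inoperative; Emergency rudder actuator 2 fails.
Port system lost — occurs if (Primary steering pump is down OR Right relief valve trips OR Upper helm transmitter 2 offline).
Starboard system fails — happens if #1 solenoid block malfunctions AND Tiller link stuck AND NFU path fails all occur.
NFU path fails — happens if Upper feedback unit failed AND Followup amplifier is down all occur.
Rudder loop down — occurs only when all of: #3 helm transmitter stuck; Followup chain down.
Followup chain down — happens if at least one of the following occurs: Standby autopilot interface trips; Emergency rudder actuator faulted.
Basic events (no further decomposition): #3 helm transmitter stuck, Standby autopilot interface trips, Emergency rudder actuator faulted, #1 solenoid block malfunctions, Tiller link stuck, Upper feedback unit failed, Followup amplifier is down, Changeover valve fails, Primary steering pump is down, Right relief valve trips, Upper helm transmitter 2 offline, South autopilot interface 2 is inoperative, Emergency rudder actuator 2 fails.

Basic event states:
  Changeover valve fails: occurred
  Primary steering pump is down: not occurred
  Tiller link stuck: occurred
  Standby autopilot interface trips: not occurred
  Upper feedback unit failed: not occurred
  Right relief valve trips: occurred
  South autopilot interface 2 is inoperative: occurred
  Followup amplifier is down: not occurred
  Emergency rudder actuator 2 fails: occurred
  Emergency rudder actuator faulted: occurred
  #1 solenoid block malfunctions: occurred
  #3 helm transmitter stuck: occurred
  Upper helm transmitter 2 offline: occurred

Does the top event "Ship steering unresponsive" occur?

Yes

Followup chain down [OR]: Standby autopilot interface trips=not, Emergency rudder actuator faulted=occurs → at least one input occurs → occurs.
Rudder loop down [AND]: #3 helm transmitter stuck=occurs, Followup chain down=occurs → all inputs occur → occurs.
NFU path fails [AND]: Upper feedback unit failed=not, Followup amplifier is down=not → not all inputs occur → does not occur.
Starboard system fails [AND]: #1 solenoid block malfunctions=occurs, Tiller link stuck=occurs, NFU path fails=not → not all inputs occur → does not occur.
Port system lost [OR]: Primary steering pump is down=not, Right relief valve trips=occurs, Upper helm transmitter 2 offline=occurs → at least one input occurs → occurs.
Pump set fails [AND]: Changeover valve fails=occurs, Port system lost=occurs, South autopilot interface 2 is inoperative=occurs, Emergency rudder actuator 2 fails=occurs → all inputs occur → occurs.
Followup chain 2 unavailable [OR]: Starboard system fails=not, Pump set fails=occurs → at least one input occurs → occurs.
Ship steering unresponsive [AND]: Rudder loop down=occurs, Followup chain 2 unavailable=occurs → all inputs occur → occurs.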